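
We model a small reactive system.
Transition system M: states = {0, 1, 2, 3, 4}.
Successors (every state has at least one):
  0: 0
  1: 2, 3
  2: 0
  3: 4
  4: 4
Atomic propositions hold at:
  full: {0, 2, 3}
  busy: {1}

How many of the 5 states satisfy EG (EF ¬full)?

3

Sat(¬full) = {1, 4}
EF ¬full: least fixpoint, start Z0 = {1, 4}, add states with some successor in Z. Z1 = {1, 3, 4}; fixed.
Sat(EF ¬full) = {1, 3, 4}
EG (EF ¬full): greatest fixpoint, start Z0 = {1, 3, 4}, keep only states in Sat with some successor in Z. Already a fixed point.
Sat(EG (EF ¬full)) = {1, 3, 4}
|Sat(EG (EF ¬full))| = |{1, 3, 4}| = 3.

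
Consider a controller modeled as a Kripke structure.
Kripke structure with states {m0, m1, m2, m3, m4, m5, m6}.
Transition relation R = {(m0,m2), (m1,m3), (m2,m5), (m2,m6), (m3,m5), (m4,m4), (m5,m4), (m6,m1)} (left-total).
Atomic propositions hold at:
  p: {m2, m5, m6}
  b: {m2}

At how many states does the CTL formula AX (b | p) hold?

Sat(b | p) = {m2, m5, m6}
Sat(AX (b | p)) = {s : every successor in {m2, m5, m6}} = {m0, m2, m3}
|Sat(AX (b | p))| = |{m0, m2, m3}| = 3.

3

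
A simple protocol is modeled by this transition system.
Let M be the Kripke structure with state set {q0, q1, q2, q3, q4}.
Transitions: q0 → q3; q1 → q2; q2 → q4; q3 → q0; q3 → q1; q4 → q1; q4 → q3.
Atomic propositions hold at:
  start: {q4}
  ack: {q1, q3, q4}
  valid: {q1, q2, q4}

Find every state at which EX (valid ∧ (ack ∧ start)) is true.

Sat(ack ∧ start) = {q4}
Sat(valid ∧ (ack ∧ start)) = {q4}
Sat(EX (valid ∧ (ack ∧ start))) = {s : some successor in {q4}} = {q2}

{q2}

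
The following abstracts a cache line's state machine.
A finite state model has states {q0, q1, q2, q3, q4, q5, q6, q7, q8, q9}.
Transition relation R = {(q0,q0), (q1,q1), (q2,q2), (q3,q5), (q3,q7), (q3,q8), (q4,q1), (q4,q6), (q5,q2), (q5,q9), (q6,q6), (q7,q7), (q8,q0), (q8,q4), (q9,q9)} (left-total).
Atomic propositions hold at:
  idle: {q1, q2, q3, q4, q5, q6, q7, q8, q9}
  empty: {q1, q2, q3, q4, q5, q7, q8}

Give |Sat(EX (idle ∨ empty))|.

Sat(idle ∨ empty) = {q1, q2, q3, q4, q5, q6, q7, q8, q9}
Sat(EX (idle ∨ empty)) = {s : some successor in {q1, q2, q3, q4, q5, q6, q7, q8, q9}} = {q1, q2, q3, q4, q5, q6, q7, q8, q9}
|Sat(EX (idle ∨ empty))| = |{q1, q2, q3, q4, q5, q6, q7, q8, q9}| = 9.

9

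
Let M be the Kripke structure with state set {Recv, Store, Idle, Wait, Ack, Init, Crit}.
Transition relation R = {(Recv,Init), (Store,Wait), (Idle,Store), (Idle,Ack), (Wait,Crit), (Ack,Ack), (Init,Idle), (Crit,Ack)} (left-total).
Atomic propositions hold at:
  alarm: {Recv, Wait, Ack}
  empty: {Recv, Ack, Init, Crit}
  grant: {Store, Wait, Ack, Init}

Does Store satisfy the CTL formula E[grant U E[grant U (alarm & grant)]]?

Sat(alarm & grant) = {Wait, Ack}
E[grant U (alarm & grant)]: least fixpoint, start Z0 = Sat((alarm & grant)) = {Wait, Ack}, add states in Sat(grant) with some successor in Z. Z1 = {Store, Wait, Ack}; fixed.
Sat(E[grant U (alarm & grant)]) = {Store, Wait, Ack}
E[grant U E[grant U (alarm & grant)]]: least fixpoint, start Z0 = Sat(E[grant U (alarm & grant)]) = {Store, Wait, Ack}, add states in Sat(grant) with some successor in Z. Already a fixed point.
Sat(E[grant U E[grant U (alarm & grant)]]) = {Store, Wait, Ack}
Store ∈ Sat(E[grant U E[grant U (alarm & grant)]]) = {Store, Wait, Ack}, so the formula holds at Store.

Yes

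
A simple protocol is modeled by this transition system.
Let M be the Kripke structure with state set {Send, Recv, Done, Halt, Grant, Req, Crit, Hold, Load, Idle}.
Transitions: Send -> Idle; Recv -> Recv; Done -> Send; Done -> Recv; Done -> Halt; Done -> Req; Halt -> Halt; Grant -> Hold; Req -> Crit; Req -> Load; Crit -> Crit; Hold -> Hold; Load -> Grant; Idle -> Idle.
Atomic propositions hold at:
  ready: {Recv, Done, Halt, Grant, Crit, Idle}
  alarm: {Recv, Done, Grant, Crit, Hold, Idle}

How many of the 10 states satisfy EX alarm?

9

Sat(EX alarm) = {s : some successor in {Recv, Done, Grant, Crit, Hold, Idle}} = {Send, Recv, Done, Grant, Req, Crit, Hold, Load, Idle}
|Sat(EX alarm)| = |{Send, Recv, Done, Grant, Req, Crit, Hold, Load, Idle}| = 9.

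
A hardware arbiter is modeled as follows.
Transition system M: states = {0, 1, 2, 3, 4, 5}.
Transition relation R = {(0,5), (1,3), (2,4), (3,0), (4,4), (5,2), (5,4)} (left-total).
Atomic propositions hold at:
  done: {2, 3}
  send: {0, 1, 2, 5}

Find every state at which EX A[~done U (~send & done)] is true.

Sat(~done) = {0, 1, 4, 5}
Sat(~send) = {3, 4}
Sat(~send & done) = {3}
A[~done U (~send & done)]: least fixpoint, start Z0 = Sat((~send & done)) = {3}, add states in Sat(~done) with every successor in Z. Z1 = {1, 3}; fixed.
Sat(A[~done U (~send & done)]) = {1, 3}
Sat(EX A[~done U (~send & done)]) = {s : some successor in {1, 3}} = {1}

{1}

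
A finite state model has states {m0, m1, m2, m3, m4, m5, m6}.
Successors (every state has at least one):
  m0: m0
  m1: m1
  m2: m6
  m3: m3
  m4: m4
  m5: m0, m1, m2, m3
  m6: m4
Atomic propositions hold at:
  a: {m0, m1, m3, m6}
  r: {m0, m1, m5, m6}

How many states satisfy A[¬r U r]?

Sat(¬r) = {m2, m3, m4}
A[¬r U r]: least fixpoint, start Z0 = Sat(r) = {m0, m1, m5, m6}, add states in Sat(¬r) with every successor in Z. Z1 = {m0, m1, m2, m5, m6}; fixed.
Sat(A[¬r U r]) = {m0, m1, m2, m5, m6}
|Sat(A[¬r U r])| = |{m0, m1, m2, m5, m6}| = 5.

5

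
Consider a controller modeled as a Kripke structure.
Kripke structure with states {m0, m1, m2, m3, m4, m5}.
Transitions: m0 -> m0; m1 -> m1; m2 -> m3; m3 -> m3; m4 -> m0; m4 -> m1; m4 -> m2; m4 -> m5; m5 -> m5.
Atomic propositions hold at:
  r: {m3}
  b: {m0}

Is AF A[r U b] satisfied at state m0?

Yes

A[r U b]: least fixpoint, start Z0 = Sat(b) = {m0}, add states in Sat(r) with every successor in Z. Already a fixed point.
Sat(A[r U b]) = {m0}
AF A[r U b]: least fixpoint, start Z0 = {m0}, add states with every successor in Z. Already a fixed point.
Sat(AF A[r U b]) = {m0}
m0 ∈ Sat(AF A[r U b]) = {m0}, so the formula holds at m0.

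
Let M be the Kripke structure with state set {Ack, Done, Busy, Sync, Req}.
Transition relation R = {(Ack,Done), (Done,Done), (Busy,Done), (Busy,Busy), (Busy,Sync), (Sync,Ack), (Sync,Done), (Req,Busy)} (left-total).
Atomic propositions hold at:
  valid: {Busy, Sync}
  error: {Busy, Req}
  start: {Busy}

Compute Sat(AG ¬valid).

Sat(¬valid) = {Ack, Done, Req}
AG ¬valid: greatest fixpoint, start Z0 = {Ack, Done, Req}, keep only states in Sat with every successor in Z. Z1 = {Ack, Done}; fixed.
Sat(AG ¬valid) = {Ack, Done}

{Ack, Done}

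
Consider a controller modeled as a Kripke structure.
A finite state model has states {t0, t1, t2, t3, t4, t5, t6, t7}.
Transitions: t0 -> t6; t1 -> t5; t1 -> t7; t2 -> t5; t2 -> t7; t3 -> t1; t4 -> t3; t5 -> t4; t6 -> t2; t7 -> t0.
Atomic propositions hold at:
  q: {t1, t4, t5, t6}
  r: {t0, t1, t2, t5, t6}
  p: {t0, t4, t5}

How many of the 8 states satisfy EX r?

6

Sat(EX r) = {s : some successor in {t0, t1, t2, t5, t6}} = {t0, t1, t2, t3, t6, t7}
|Sat(EX r)| = |{t0, t1, t2, t3, t6, t7}| = 6.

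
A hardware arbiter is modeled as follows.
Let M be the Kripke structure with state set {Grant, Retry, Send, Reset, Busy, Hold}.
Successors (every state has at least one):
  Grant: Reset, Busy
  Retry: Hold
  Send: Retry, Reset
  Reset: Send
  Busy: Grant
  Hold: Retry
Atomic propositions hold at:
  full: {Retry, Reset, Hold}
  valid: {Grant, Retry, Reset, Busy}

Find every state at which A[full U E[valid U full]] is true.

E[valid U full]: least fixpoint, start Z0 = Sat(full) = {Retry, Reset, Hold}, add states in Sat(valid) with some successor in Z. Z1 = {Grant, Retry, Reset, Hold}; Z2 = {Grant, Retry, Reset, Busy, Hold}; fixed.
Sat(E[valid U full]) = {Grant, Retry, Reset, Busy, Hold}
A[full U E[valid U full]]: least fixpoint, start Z0 = Sat(E[valid U full]) = {Grant, Retry, Reset, Busy, Hold}, add states in Sat(full) with every successor in Z. Already a fixed point.
Sat(A[full U E[valid U full]]) = {Grant, Retry, Reset, Busy, Hold}

{Grant, Retry, Reset, Busy, Hold}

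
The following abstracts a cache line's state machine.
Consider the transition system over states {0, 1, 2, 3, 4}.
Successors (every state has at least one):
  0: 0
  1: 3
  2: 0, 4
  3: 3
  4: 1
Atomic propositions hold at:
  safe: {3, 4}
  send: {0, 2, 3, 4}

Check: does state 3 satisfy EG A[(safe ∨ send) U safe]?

Yes

Sat(safe ∨ send) = {0, 2, 3, 4}
A[(safe ∨ send) U safe]: least fixpoint, start Z0 = Sat(safe) = {3, 4}, add states in Sat(safe ∨ send) with every successor in Z. Already a fixed point.
Sat(A[(safe ∨ send) U safe]) = {3, 4}
EG A[(safe ∨ send) U safe]: greatest fixpoint, start Z0 = {3, 4}, keep only states in Sat with some successor in Z. Z1 = {3}; fixed.
Sat(EG A[(safe ∨ send) U safe]) = {3}
3 ∈ Sat(EG A[(safe ∨ send) U safe]) = {3}, so the formula holds at 3.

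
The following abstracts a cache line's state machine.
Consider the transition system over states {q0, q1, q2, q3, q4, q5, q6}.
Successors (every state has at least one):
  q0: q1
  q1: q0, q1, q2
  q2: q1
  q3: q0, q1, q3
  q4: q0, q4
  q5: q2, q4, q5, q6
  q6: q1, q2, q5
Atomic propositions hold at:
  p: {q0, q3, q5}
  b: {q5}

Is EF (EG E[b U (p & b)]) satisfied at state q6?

Sat(p & b) = {q5}
E[b U (p & b)]: least fixpoint, start Z0 = Sat((p & b)) = {q5}, add states in Sat(b) with some successor in Z. Already a fixed point.
Sat(E[b U (p & b)]) = {q5}
EG E[b U (p & b)]: greatest fixpoint, start Z0 = {q5}, keep only states in Sat with some successor in Z. Already a fixed point.
Sat(EG E[b U (p & b)]) = {q5}
EF (EG E[b U (p & b)]): least fixpoint, start Z0 = {q5}, add states with some successor in Z. Z1 = {q5, q6}; fixed.
Sat(EF (EG E[b U (p & b)])) = {q5, q6}
q6 ∈ Sat(EF (EG E[b U (p & b)])) = {q5, q6}, so the formula holds at q6.

Yes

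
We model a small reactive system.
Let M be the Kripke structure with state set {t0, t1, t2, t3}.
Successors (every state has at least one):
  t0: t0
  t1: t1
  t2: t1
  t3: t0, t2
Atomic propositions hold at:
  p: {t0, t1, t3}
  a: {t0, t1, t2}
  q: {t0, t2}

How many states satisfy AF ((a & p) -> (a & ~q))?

3

Sat(a & p) = {t0, t1}
Sat(~q) = {t1, t3}
Sat(a & ~q) = {t1}
Sat((a & p) -> (a & ~q)) = {t1, t2, t3}
AF ((a & p) -> (a & ~q)): least fixpoint, start Z0 = {t1, t2, t3}, add states with every successor in Z. Already a fixed point.
Sat(AF ((a & p) -> (a & ~q))) = {t1, t2, t3}
|Sat(AF ((a & p) -> (a & ~q)))| = |{t1, t2, t3}| = 3.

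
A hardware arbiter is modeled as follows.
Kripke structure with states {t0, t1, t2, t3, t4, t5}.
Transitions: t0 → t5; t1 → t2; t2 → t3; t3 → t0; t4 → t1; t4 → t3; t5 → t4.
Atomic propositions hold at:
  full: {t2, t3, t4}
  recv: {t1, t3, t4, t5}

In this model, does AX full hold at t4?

Sat(AX full) = {s : every successor in {t2, t3, t4}} = {t1, t2, t5}
t4 ∉ Sat(AX full) = {t1, t2, t5}, so the formula does not hold at t4.

No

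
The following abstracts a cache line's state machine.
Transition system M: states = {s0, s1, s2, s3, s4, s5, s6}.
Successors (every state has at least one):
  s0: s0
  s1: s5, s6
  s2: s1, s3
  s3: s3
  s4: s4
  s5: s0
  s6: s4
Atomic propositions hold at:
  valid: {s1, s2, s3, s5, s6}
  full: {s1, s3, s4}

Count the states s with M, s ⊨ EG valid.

2

EG valid: greatest fixpoint, start Z0 = {s1, s2, s3, s5, s6}, keep only states in Sat with some successor in Z. Z1 = {s1, s2, s3}; Z2 = {s2, s3}; fixed.
Sat(EG valid) = {s2, s3}
|Sat(EG valid)| = |{s2, s3}| = 2.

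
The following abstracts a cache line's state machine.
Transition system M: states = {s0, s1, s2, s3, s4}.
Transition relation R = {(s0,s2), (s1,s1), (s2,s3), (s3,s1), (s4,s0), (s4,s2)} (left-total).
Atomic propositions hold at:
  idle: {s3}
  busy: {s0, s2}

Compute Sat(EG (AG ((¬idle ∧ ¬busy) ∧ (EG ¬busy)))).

Sat(¬idle) = {s0, s1, s2, s4}
Sat(¬busy) = {s1, s3, s4}
Sat(¬idle ∧ ¬busy) = {s1, s4}
EG ¬busy: greatest fixpoint, start Z0 = {s1, s3, s4}, keep only states in Sat with some successor in Z. Z1 = {s1, s3}; fixed.
Sat(EG ¬busy) = {s1, s3}
Sat((¬idle ∧ ¬busy) ∧ (EG ¬busy)) = {s1}
AG ((¬idle ∧ ¬busy) ∧ (EG ¬busy)): greatest fixpoint, start Z0 = {s1}, keep only states in Sat with every successor in Z. Already a fixed point.
Sat(AG ((¬idle ∧ ¬busy) ∧ (EG ¬busy))) = {s1}
EG (AG ((¬idle ∧ ¬busy) ∧ (EG ¬busy))): greatest fixpoint, start Z0 = {s1}, keep only states in Sat with some successor in Z. Already a fixed point.
Sat(EG (AG ((¬idle ∧ ¬busy) ∧ (EG ¬busy)))) = {s1}

{s1}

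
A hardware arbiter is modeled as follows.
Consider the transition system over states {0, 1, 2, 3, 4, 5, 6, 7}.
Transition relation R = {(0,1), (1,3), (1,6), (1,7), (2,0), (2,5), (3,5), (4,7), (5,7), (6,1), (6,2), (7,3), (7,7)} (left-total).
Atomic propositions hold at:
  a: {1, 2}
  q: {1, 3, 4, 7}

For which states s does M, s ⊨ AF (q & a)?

{0, 1}

Sat(q & a) = {1}
AF (q & a): least fixpoint, start Z0 = {1}, add states with every successor in Z. Z1 = {0, 1}; fixed.
Sat(AF (q & a)) = {0, 1}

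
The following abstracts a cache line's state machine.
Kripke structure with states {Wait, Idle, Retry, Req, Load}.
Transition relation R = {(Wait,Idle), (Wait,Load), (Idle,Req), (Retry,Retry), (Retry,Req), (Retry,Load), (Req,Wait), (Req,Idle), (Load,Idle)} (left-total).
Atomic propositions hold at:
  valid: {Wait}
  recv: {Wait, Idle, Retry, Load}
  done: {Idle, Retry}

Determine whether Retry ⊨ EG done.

Yes

EG done: greatest fixpoint, start Z0 = {Idle, Retry}, keep only states in Sat with some successor in Z. Z1 = {Retry}; fixed.
Sat(EG done) = {Retry}
Retry ∈ Sat(EG done) = {Retry}, so the formula holds at Retry.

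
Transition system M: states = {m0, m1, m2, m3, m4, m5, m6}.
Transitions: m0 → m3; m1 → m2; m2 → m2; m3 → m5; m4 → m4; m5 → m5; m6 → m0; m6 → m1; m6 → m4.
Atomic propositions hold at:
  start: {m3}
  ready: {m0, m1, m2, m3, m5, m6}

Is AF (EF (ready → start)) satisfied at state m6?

Sat(ready → start) = {m3, m4}
EF (ready → start): least fixpoint, start Z0 = {m3, m4}, add states with some successor in Z. Z1 = {m0, m3, m4, m6}; fixed.
Sat(EF (ready → start)) = {m0, m3, m4, m6}
AF (EF (ready → start)): least fixpoint, start Z0 = {m0, m3, m4, m6}, add states with every successor in Z. Already a fixed point.
Sat(AF (EF (ready → start))) = {m0, m3, m4, m6}
m6 ∈ Sat(AF (EF (ready → start))) = {m0, m3, m4, m6}, so the formula holds at m6.

Yes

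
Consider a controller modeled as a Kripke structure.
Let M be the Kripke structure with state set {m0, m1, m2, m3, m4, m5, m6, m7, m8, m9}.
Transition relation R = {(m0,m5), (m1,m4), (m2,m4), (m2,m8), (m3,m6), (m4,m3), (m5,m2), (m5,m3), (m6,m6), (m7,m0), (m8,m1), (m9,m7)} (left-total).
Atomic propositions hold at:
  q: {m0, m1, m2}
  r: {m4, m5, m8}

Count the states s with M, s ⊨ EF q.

7

EF q: least fixpoint, start Z0 = {m0, m1, m2}, add states with some successor in Z. Z1 = {m0, m1, m2, m5, m7, m8}; Z2 = {m0, m1, m2, m5, m7, m8, m9}; fixed.
Sat(EF q) = {m0, m1, m2, m5, m7, m8, m9}
|Sat(EF q)| = |{m0, m1, m2, m5, m7, m8, m9}| = 7.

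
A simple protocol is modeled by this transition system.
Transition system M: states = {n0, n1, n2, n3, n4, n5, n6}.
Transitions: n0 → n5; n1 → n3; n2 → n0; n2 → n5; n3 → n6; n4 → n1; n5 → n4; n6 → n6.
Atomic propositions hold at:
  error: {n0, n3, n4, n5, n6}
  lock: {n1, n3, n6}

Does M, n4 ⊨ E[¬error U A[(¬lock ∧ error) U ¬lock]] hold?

Sat(¬error) = {n1, n2}
Sat(¬lock) = {n0, n2, n4, n5}
Sat(¬lock ∧ error) = {n0, n4, n5}
A[(¬lock ∧ error) U ¬lock]: least fixpoint, start Z0 = Sat(¬lock) = {n0, n2, n4, n5}, add states in Sat(¬lock ∧ error) with every successor in Z. Already a fixed point.
Sat(A[(¬lock ∧ error) U ¬lock]) = {n0, n2, n4, n5}
E[¬error U A[(¬lock ∧ error) U ¬lock]]: least fixpoint, start Z0 = Sat(A[(¬lock ∧ error) U ¬lock]) = {n0, n2, n4, n5}, add states in Sat(¬error) with some successor in Z. Already a fixed point.
Sat(E[¬error U A[(¬lock ∧ error) U ¬lock]]) = {n0, n2, n4, n5}
n4 ∈ Sat(E[¬error U A[(¬lock ∧ error) U ¬lock]]) = {n0, n2, n4, n5}, so the formula holds at n4.

Yes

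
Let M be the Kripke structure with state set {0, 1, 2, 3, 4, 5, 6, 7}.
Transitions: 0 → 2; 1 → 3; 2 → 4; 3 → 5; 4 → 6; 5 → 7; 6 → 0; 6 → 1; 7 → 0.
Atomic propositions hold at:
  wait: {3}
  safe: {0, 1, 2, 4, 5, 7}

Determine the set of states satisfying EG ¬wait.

Sat(¬wait) = {0, 1, 2, 4, 5, 6, 7}
EG ¬wait: greatest fixpoint, start Z0 = {0, 1, 2, 4, 5, 6, 7}, keep only states in Sat with some successor in Z. Z1 = {0, 2, 4, 5, 6, 7}; fixed.
Sat(EG ¬wait) = {0, 2, 4, 5, 6, 7}

{0, 2, 4, 5, 6, 7}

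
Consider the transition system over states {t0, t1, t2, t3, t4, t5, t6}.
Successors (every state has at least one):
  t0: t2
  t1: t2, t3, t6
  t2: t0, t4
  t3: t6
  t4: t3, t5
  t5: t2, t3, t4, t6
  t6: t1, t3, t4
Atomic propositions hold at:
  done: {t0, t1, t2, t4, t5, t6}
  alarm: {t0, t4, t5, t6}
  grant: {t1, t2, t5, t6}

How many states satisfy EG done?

EG done: greatest fixpoint, start Z0 = {t0, t1, t2, t4, t5, t6}, keep only states in Sat with some successor in Z. Already a fixed point.
Sat(EG done) = {t0, t1, t2, t4, t5, t6}
|Sat(EG done)| = |{t0, t1, t2, t4, t5, t6}| = 6.

6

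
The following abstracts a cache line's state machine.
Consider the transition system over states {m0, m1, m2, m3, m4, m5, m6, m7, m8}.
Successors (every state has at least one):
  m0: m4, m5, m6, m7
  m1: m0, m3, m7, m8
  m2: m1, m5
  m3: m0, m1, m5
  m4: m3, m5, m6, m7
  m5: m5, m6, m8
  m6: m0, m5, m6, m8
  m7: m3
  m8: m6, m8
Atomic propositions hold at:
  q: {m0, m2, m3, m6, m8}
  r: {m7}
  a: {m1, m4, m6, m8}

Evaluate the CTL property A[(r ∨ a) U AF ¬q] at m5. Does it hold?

Sat(r ∨ a) = {m1, m4, m6, m7, m8}
Sat(¬q) = {m1, m4, m5, m7}
AF ¬q: least fixpoint, start Z0 = {m1, m4, m5, m7}, add states with every successor in Z. Z1 = {m1, m2, m4, m5, m7}; fixed.
Sat(AF ¬q) = {m1, m2, m4, m5, m7}
A[(r ∨ a) U AF ¬q]: least fixpoint, start Z0 = Sat(AF ¬q) = {m1, m2, m4, m5, m7}, add states in Sat(r ∨ a) with every successor in Z. Already a fixed point.
Sat(A[(r ∨ a) U AF ¬q]) = {m1, m2, m4, m5, m7}
m5 ∈ Sat(A[(r ∨ a) U AF ¬q]) = {m1, m2, m4, m5, m7}, so the formula holds at m5.

Yes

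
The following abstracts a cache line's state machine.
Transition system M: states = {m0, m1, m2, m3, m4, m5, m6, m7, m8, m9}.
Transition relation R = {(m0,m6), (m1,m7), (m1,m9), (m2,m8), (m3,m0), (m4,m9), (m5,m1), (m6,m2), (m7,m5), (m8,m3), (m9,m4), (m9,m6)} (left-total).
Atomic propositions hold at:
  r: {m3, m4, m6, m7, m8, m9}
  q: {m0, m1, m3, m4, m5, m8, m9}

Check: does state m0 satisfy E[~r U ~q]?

Yes

Sat(~r) = {m0, m1, m2, m5}
Sat(~q) = {m2, m6, m7}
E[~r U ~q]: least fixpoint, start Z0 = Sat(~q) = {m2, m6, m7}, add states in Sat(~r) with some successor in Z. Z1 = {m0, m1, m2, m6, m7}; Z2 = {m0, m1, m2, m5, m6, m7}; fixed.
Sat(E[~r U ~q]) = {m0, m1, m2, m5, m6, m7}
m0 ∈ Sat(E[~r U ~q]) = {m0, m1, m2, m5, m6, m7}, so the formula holds at m0.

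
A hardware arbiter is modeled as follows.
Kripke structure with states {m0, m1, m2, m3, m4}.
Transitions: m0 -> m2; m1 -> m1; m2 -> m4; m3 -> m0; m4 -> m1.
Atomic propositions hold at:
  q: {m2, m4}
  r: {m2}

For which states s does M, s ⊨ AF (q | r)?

{m0, m2, m3, m4}

Sat(q | r) = {m2, m4}
AF (q | r): least fixpoint, start Z0 = {m2, m4}, add states with every successor in Z. Z1 = {m0, m2, m4}; Z2 = {m0, m2, m3, m4}; fixed.
Sat(AF (q | r)) = {m0, m2, m3, m4}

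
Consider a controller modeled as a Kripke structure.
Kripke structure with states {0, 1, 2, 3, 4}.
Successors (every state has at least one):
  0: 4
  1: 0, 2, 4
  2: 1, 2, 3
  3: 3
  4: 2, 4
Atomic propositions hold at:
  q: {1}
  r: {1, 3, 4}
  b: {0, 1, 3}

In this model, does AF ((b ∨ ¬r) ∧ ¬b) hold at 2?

Sat(¬r) = {0, 2}
Sat(b ∨ ¬r) = {0, 1, 2, 3}
Sat(¬b) = {2, 4}
Sat((b ∨ ¬r) ∧ ¬b) = {2}
AF ((b ∨ ¬r) ∧ ¬b): least fixpoint, start Z0 = {2}, add states with every successor in Z. Already a fixed point.
Sat(AF ((b ∨ ¬r) ∧ ¬b)) = {2}
2 ∈ Sat(AF ((b ∨ ¬r) ∧ ¬b)) = {2}, so the formula holds at 2.

Yes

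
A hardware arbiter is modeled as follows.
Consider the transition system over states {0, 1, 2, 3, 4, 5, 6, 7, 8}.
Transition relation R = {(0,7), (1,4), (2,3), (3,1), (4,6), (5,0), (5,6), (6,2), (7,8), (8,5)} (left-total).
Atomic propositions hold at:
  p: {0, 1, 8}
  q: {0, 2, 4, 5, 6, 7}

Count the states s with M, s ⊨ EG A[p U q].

A[p U q]: least fixpoint, start Z0 = Sat(q) = {0, 2, 4, 5, 6, 7}, add states in Sat(p) with every successor in Z. Z1 = {0, 1, 2, 4, 5, 6, 7, 8}; fixed.
Sat(A[p U q]) = {0, 1, 2, 4, 5, 6, 7, 8}
EG A[p U q]: greatest fixpoint, start Z0 = {0, 1, 2, 4, 5, 6, 7, 8}, keep only states in Sat with some successor in Z. Z1 = {0, 1, 4, 5, 6, 7, 8}; Z2 = {0, 1, 4, 5, 7, 8}; Z3 = {0, 1, 5, 7, 8}; Z4 = {0, 5, 7, 8}; fixed.
Sat(EG A[p U q]) = {0, 5, 7, 8}
|Sat(EG A[p U q])| = |{0, 5, 7, 8}| = 4.

4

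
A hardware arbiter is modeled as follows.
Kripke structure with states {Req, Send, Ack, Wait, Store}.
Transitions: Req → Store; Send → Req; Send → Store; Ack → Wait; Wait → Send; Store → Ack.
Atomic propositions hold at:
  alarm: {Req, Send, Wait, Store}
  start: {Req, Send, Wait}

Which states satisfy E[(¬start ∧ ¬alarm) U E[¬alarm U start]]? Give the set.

{Req, Send, Ack, Wait}

Sat(¬start) = {Ack, Store}
Sat(¬alarm) = {Ack}
Sat(¬start ∧ ¬alarm) = {Ack}
E[¬alarm U start]: least fixpoint, start Z0 = Sat(start) = {Req, Send, Wait}, add states in Sat(¬alarm) with some successor in Z. Z1 = {Req, Send, Ack, Wait}; fixed.
Sat(E[¬alarm U start]) = {Req, Send, Ack, Wait}
E[(¬start ∧ ¬alarm) U E[¬alarm U start]]: least fixpoint, start Z0 = Sat(E[¬alarm U start]) = {Req, Send, Ack, Wait}, add states in Sat(¬start ∧ ¬alarm) with some successor in Z. Already a fixed point.
Sat(E[(¬start ∧ ¬alarm) U E[¬alarm U start]]) = {Req, Send, Ack, Wait}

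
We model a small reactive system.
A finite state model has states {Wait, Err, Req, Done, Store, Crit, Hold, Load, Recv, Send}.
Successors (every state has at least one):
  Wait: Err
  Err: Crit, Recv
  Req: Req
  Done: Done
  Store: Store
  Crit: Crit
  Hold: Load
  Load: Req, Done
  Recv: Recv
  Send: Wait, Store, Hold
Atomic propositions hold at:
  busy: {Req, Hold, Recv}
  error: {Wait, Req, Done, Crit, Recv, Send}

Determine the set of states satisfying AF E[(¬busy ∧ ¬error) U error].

Sat(¬busy) = {Wait, Err, Done, Store, Crit, Load, Send}
Sat(¬error) = {Err, Store, Hold, Load}
Sat(¬busy ∧ ¬error) = {Err, Store, Load}
E[(¬busy ∧ ¬error) U error]: least fixpoint, start Z0 = Sat(error) = {Wait, Req, Done, Crit, Recv, Send}, add states in Sat(¬busy ∧ ¬error) with some successor in Z. Z1 = {Wait, Err, Req, Done, Crit, Load, Recv, Send}; fixed.
Sat(E[(¬busy ∧ ¬error) U error]) = {Wait, Err, Req, Done, Crit, Load, Recv, Send}
AF E[(¬busy ∧ ¬error) U error]: least fixpoint, start Z0 = {Wait, Err, Req, Done, Crit, Load, Recv, Send}, add states with every successor in Z. Z1 = {Wait, Err, Req, Done, Crit, Hold, Load, Recv, Send}; fixed.
Sat(AF E[(¬busy ∧ ¬error) U error]) = {Wait, Err, Req, Done, Crit, Hold, Load, Recv, Send}

{Wait, Err, Req, Done, Crit, Hold, Load, Recv, Send}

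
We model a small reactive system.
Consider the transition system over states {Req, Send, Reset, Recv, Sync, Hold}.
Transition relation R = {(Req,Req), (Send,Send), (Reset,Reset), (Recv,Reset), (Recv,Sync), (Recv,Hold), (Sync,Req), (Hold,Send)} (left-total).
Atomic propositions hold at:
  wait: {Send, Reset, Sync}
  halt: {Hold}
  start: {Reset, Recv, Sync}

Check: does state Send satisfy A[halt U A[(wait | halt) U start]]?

No

Sat(wait | halt) = {Send, Reset, Sync, Hold}
A[(wait | halt) U start]: least fixpoint, start Z0 = Sat(start) = {Reset, Recv, Sync}, add states in Sat(wait | halt) with every successor in Z. Already a fixed point.
Sat(A[(wait | halt) U start]) = {Reset, Recv, Sync}
A[halt U A[(wait | halt) U start]]: least fixpoint, start Z0 = Sat(A[(wait | halt) U start]) = {Reset, Recv, Sync}, add states in Sat(halt) with every successor in Z. Already a fixed point.
Sat(A[halt U A[(wait | halt) U start]]) = {Reset, Recv, Sync}
Send ∉ Sat(A[halt U A[(wait | halt) U start]]) = {Reset, Recv, Sync}, so the formula does not hold at Send.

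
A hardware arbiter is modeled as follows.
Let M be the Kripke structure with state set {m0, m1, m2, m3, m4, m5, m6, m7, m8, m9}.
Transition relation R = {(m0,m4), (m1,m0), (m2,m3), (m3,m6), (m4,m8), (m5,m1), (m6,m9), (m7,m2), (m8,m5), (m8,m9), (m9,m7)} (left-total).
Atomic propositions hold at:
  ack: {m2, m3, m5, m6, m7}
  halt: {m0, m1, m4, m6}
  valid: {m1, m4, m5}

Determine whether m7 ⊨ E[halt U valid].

No

E[halt U valid]: least fixpoint, start Z0 = Sat(valid) = {m1, m4, m5}, add states in Sat(halt) with some successor in Z. Z1 = {m0, m1, m4, m5}; fixed.
Sat(E[halt U valid]) = {m0, m1, m4, m5}
m7 ∉ Sat(E[halt U valid]) = {m0, m1, m4, m5}, so the formula does not hold at m7.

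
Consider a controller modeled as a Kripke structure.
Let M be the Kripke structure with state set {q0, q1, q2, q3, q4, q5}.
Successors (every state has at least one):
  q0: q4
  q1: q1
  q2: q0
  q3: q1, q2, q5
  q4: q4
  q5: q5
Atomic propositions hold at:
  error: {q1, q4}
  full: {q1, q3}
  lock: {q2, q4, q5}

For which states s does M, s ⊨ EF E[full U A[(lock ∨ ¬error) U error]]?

Sat(¬error) = {q0, q2, q3, q5}
Sat(lock ∨ ¬error) = {q0, q2, q3, q4, q5}
A[(lock ∨ ¬error) U error]: least fixpoint, start Z0 = Sat(error) = {q1, q4}, add states in Sat(lock ∨ ¬error) with every successor in Z. Z1 = {q0, q1, q4}; Z2 = {q0, q1, q2, q4}; fixed.
Sat(A[(lock ∨ ¬error) U error]) = {q0, q1, q2, q4}
E[full U A[(lock ∨ ¬error) U error]]: least fixpoint, start Z0 = Sat(A[(lock ∨ ¬error) U error]) = {q0, q1, q2, q4}, add states in Sat(full) with some successor in Z. Z1 = {q0, q1, q2, q3, q4}; fixed.
Sat(E[full U A[(lock ∨ ¬error) U error]]) = {q0, q1, q2, q3, q4}
EF E[full U A[(lock ∨ ¬error) U error]]: least fixpoint, start Z0 = {q0, q1, q2, q3, q4}, add states with some successor in Z. Already a fixed point.
Sat(EF E[full U A[(lock ∨ ¬error) U error]]) = {q0, q1, q2, q3, q4}

{q0, q1, q2, q3, q4}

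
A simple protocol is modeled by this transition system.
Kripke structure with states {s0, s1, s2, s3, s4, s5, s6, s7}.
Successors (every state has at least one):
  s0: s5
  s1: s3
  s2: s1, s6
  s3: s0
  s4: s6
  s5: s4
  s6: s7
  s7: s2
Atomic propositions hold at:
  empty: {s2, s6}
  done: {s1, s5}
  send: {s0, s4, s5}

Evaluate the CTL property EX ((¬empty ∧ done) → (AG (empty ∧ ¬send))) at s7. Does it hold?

Sat(¬empty) = {s0, s1, s3, s4, s5, s7}
Sat(¬empty ∧ done) = {s1, s5}
Sat(¬send) = {s1, s2, s3, s6, s7}
Sat(empty ∧ ¬send) = {s2, s6}
AG (empty ∧ ¬send): greatest fixpoint, start Z0 = {s2, s6}, keep only states in Sat with every successor in Z. Z1 = ∅; fixed.
Sat(AG (empty ∧ ¬send)) = ∅
Sat((¬empty ∧ done) → (AG (empty ∧ ¬send))) = {s0, s2, s3, s4, s6, s7}
Sat(EX ((¬empty ∧ done) → (AG (empty ∧ ¬send)))) = {s : some successor in {s0, s2, s3, s4, s6, s7}} = {s1, s2, s3, s4, s5, s6, s7}
s7 ∈ Sat(EX ((¬empty ∧ done) → (AG (empty ∧ ¬send)))) = {s1, s2, s3, s4, s5, s6, s7}, so the formula holds at s7.

Yes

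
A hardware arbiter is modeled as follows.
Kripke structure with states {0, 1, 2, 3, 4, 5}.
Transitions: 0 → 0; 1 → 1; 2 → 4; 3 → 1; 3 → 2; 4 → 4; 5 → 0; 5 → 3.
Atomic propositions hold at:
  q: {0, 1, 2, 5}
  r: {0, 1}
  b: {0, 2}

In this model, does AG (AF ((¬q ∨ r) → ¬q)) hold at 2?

Sat(¬q) = {3, 4}
Sat(¬q ∨ r) = {0, 1, 3, 4}
Sat((¬q ∨ r) → ¬q) = {2, 3, 4, 5}
AF ((¬q ∨ r) → ¬q): least fixpoint, start Z0 = {2, 3, 4, 5}, add states with every successor in Z. Already a fixed point.
Sat(AF ((¬q ∨ r) → ¬q)) = {2, 3, 4, 5}
AG (AF ((¬q ∨ r) → ¬q)): greatest fixpoint, start Z0 = {2, 3, 4, 5}, keep only states in Sat with every successor in Z. Z1 = {2, 4}; fixed.
Sat(AG (AF ((¬q ∨ r) → ¬q))) = {2, 4}
2 ∈ Sat(AG (AF ((¬q ∨ r) → ¬q))) = {2, 4}, so the formula holds at 2.

Yes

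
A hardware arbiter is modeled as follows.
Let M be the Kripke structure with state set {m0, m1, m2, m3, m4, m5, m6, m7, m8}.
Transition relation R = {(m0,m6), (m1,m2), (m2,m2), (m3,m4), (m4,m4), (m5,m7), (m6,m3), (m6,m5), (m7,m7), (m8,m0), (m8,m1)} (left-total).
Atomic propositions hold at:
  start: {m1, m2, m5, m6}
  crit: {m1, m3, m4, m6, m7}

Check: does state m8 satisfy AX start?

No

Sat(AX start) = {s : every successor in {m1, m2, m5, m6}} = {m0, m1, m2}
m8 ∉ Sat(AX start) = {m0, m1, m2}, so the formula does not hold at m8.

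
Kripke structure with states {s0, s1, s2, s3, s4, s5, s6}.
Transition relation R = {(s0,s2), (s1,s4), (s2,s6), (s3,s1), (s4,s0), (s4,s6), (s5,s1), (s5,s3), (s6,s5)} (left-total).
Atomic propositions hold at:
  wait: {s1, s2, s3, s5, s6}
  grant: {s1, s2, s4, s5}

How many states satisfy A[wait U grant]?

A[wait U grant]: least fixpoint, start Z0 = Sat(grant) = {s1, s2, s4, s5}, add states in Sat(wait) with every successor in Z. Z1 = {s1, s2, s3, s4, s5, s6}; fixed.
Sat(A[wait U grant]) = {s1, s2, s3, s4, s5, s6}
|Sat(A[wait U grant])| = |{s1, s2, s3, s4, s5, s6}| = 6.

6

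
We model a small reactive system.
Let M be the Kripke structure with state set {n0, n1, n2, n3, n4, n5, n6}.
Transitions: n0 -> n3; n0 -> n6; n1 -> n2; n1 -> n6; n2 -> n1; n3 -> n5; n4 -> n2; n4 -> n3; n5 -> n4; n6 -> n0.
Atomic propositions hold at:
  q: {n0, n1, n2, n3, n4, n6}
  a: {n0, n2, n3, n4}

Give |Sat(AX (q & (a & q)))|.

3

Sat(a & q) = {n0, n2, n3, n4}
Sat(q & (a & q)) = {n0, n2, n3, n4}
Sat(AX (q & (a & q))) = {s : every successor in {n0, n2, n3, n4}} = {n4, n5, n6}
|Sat(AX (q & (a & q)))| = |{n4, n5, n6}| = 3.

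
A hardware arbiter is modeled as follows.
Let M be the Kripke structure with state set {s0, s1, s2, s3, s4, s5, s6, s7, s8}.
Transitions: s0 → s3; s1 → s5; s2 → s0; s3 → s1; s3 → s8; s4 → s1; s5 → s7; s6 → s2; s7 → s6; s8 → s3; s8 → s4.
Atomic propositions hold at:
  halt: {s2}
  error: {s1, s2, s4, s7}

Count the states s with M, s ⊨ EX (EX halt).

Sat(EX halt) = {s : some successor in {s2}} = {s6}
Sat(EX (EX halt)) = {s : some successor in {s6}} = {s7}
|Sat(EX (EX halt))| = |{s7}| = 1.

1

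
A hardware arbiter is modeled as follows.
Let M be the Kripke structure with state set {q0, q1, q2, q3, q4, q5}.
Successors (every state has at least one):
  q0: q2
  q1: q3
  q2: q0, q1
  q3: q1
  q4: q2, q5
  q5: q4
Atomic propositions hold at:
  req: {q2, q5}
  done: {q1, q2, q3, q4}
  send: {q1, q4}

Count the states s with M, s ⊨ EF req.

EF req: least fixpoint, start Z0 = {q2, q5}, add states with some successor in Z. Z1 = {q0, q2, q4, q5}; fixed.
Sat(EF req) = {q0, q2, q4, q5}
|Sat(EF req)| = |{q0, q2, q4, q5}| = 4.

4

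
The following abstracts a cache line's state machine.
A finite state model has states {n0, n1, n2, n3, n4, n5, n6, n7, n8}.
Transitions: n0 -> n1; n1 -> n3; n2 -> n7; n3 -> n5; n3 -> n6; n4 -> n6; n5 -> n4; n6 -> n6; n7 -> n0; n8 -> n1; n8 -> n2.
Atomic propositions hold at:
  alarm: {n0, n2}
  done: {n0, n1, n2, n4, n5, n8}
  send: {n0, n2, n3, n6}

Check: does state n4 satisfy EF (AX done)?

No

Sat(AX done) = {s : every successor in {n0, n1, n2, n4, n5, n8}} = {n0, n5, n7, n8}
EF (AX done): least fixpoint, start Z0 = {n0, n5, n7, n8}, add states with some successor in Z. Z1 = {n0, n2, n3, n5, n7, n8}; Z2 = {n0, n1, n2, n3, n5, n7, n8}; fixed.
Sat(EF (AX done)) = {n0, n1, n2, n3, n5, n7, n8}
n4 ∉ Sat(EF (AX done)) = {n0, n1, n2, n3, n5, n7, n8}, so the formula does not hold at n4.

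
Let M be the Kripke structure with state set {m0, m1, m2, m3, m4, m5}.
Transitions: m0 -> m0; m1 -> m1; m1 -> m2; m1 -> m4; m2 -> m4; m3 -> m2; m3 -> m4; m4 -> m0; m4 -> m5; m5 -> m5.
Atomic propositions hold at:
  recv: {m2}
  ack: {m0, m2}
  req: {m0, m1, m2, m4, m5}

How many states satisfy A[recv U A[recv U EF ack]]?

5

EF ack: least fixpoint, start Z0 = {m0, m2}, add states with some successor in Z. Z1 = {m0, m1, m2, m3, m4}; fixed.
Sat(EF ack) = {m0, m1, m2, m3, m4}
A[recv U EF ack]: least fixpoint, start Z0 = Sat(EF ack) = {m0, m1, m2, m3, m4}, add states in Sat(recv) with every successor in Z. Already a fixed point.
Sat(A[recv U EF ack]) = {m0, m1, m2, m3, m4}
A[recv U A[recv U EF ack]]: least fixpoint, start Z0 = Sat(A[recv U EF ack]) = {m0, m1, m2, m3, m4}, add states in Sat(recv) with every successor in Z. Already a fixed point.
Sat(A[recv U A[recv U EF ack]]) = {m0, m1, m2, m3, m4}
|Sat(A[recv U A[recv U EF ack]])| = |{m0, m1, m2, m3, m4}| = 5.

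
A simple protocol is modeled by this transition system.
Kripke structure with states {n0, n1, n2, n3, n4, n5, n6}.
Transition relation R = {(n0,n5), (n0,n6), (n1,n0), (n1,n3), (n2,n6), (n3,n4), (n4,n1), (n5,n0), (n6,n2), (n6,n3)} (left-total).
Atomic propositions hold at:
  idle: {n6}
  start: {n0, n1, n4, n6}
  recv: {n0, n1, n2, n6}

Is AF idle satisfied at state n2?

Yes

AF idle: least fixpoint, start Z0 = {n6}, add states with every successor in Z. Z1 = {n2, n6}; fixed.
Sat(AF idle) = {n2, n6}
n2 ∈ Sat(AF idle) = {n2, n6}, so the formula holds at n2.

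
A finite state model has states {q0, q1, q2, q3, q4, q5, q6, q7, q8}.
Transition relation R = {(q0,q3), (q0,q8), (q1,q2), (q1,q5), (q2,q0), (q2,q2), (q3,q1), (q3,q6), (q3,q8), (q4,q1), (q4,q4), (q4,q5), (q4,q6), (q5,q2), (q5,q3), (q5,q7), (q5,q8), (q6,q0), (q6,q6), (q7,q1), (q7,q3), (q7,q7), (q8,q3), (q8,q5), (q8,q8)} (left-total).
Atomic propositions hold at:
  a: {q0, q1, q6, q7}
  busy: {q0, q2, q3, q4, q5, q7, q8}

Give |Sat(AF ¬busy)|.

Sat(¬busy) = {q1, q6}
AF ¬busy: least fixpoint, start Z0 = {q1, q6}, add states with every successor in Z. Already a fixed point.
Sat(AF ¬busy) = {q1, q6}
|Sat(AF ¬busy)| = |{q1, q6}| = 2.

2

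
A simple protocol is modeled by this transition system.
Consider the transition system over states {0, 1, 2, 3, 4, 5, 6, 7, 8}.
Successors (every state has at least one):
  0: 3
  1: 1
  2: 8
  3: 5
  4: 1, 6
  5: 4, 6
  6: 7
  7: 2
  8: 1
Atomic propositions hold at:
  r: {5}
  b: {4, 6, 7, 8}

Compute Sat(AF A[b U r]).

{0, 3, 5}

A[b U r]: least fixpoint, start Z0 = Sat(r) = {5}, add states in Sat(b) with every successor in Z. Already a fixed point.
Sat(A[b U r]) = {5}
AF A[b U r]: least fixpoint, start Z0 = {5}, add states with every successor in Z. Z1 = {3, 5}; Z2 = {0, 3, 5}; fixed.
Sat(AF A[b U r]) = {0, 3, 5}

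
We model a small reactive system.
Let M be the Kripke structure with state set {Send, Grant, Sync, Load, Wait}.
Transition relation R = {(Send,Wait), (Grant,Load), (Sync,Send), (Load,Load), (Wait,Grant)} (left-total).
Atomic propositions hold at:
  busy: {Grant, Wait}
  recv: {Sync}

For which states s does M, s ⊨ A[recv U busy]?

A[recv U busy]: least fixpoint, start Z0 = Sat(busy) = {Grant, Wait}, add states in Sat(recv) with every successor in Z. Already a fixed point.
Sat(A[recv U busy]) = {Grant, Wait}

{Grant, Wait}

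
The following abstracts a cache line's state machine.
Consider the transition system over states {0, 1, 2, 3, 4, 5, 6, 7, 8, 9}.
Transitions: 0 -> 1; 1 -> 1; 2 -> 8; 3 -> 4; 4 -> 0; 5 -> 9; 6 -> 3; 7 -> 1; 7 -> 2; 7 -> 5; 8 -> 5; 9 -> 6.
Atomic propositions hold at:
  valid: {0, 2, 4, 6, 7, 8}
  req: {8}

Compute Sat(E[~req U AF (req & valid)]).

Sat(~req) = {0, 1, 2, 3, 4, 5, 6, 7, 9}
Sat(req & valid) = {8}
AF (req & valid): least fixpoint, start Z0 = {8}, add states with every successor in Z. Z1 = {2, 8}; fixed.
Sat(AF (req & valid)) = {2, 8}
E[~req U AF (req & valid)]: least fixpoint, start Z0 = Sat(AF (req & valid)) = {2, 8}, add states in Sat(~req) with some successor in Z. Z1 = {2, 7, 8}; fixed.
Sat(E[~req U AF (req & valid)]) = {2, 7, 8}

{2, 7, 8}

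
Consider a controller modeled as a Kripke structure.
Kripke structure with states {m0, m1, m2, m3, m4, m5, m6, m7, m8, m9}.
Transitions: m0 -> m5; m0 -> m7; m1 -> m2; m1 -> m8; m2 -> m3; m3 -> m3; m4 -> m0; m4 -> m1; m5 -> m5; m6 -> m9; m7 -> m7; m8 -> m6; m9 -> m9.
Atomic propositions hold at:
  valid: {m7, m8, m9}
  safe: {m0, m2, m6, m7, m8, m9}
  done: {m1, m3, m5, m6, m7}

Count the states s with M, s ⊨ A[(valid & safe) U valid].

3

Sat(valid & safe) = {m7, m8, m9}
A[(valid & safe) U valid]: least fixpoint, start Z0 = Sat(valid) = {m7, m8, m9}, add states in Sat(valid & safe) with every successor in Z. Already a fixed point.
Sat(A[(valid & safe) U valid]) = {m7, m8, m9}
|Sat(A[(valid & safe) U valid])| = |{m7, m8, m9}| = 3.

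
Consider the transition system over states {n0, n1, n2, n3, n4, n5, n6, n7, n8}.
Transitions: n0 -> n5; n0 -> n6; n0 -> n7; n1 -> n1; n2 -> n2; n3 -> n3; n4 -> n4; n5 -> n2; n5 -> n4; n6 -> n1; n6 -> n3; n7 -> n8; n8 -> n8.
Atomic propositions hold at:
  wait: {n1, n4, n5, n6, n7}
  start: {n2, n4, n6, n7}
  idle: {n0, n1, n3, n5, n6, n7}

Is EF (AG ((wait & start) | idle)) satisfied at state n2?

No

Sat(wait & start) = {n4, n6, n7}
Sat((wait & start) | idle) = {n0, n1, n3, n4, n5, n6, n7}
AG ((wait & start) | idle): greatest fixpoint, start Z0 = {n0, n1, n3, n4, n5, n6, n7}, keep only states in Sat with every successor in Z. Z1 = {n0, n1, n3, n4, n6}; Z2 = {n1, n3, n4, n6}; fixed.
Sat(AG ((wait & start) | idle)) = {n1, n3, n4, n6}
EF (AG ((wait & start) | idle)): least fixpoint, start Z0 = {n1, n3, n4, n6}, add states with some successor in Z. Z1 = {n0, n1, n3, n4, n5, n6}; fixed.
Sat(EF (AG ((wait & start) | idle))) = {n0, n1, n3, n4, n5, n6}
n2 ∉ Sat(EF (AG ((wait & start) | idle))) = {n0, n1, n3, n4, n5, n6}, so the formula does not hold at n2.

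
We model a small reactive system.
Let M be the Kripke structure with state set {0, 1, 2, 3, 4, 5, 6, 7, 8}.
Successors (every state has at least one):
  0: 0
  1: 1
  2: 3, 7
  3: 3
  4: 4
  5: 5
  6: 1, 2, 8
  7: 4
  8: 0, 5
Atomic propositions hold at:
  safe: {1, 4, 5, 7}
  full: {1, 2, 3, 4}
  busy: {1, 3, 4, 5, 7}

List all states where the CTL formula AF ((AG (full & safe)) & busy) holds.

{1, 4, 7}

Sat(full & safe) = {1, 4}
AG (full & safe): greatest fixpoint, start Z0 = {1, 4}, keep only states in Sat with every successor in Z. Already a fixed point.
Sat(AG (full & safe)) = {1, 4}
Sat((AG (full & safe)) & busy) = {1, 4}
AF ((AG (full & safe)) & busy): least fixpoint, start Z0 = {1, 4}, add states with every successor in Z. Z1 = {1, 4, 7}; fixed.
Sat(AF ((AG (full & safe)) & busy)) = {1, 4, 7}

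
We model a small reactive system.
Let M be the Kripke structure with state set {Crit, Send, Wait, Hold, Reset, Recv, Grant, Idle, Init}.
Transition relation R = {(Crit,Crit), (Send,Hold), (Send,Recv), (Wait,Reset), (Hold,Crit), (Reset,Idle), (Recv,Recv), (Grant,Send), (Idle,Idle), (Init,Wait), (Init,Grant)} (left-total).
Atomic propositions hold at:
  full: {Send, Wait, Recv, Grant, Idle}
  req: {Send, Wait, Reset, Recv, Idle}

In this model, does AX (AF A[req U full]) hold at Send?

No

A[req U full]: least fixpoint, start Z0 = Sat(full) = {Send, Wait, Recv, Grant, Idle}, add states in Sat(req) with every successor in Z. Z1 = {Send, Wait, Reset, Recv, Grant, Idle}; fixed.
Sat(A[req U full]) = {Send, Wait, Reset, Recv, Grant, Idle}
AF A[req U full]: least fixpoint, start Z0 = {Send, Wait, Reset, Recv, Grant, Idle}, add states with every successor in Z. Z1 = {Send, Wait, Reset, Recv, Grant, Idle, Init}; fixed.
Sat(AF A[req U full]) = {Send, Wait, Reset, Recv, Grant, Idle, Init}
Sat(AX (AF A[req U full])) = {s : every successor in {Send, Wait, Reset, Recv, Grant, Idle, Init}} = {Wait, Reset, Recv, Grant, Idle, Init}
Send ∉ Sat(AX (AF A[req U full])) = {Wait, Reset, Recv, Grant, Idle, Init}, so the formula does not hold at Send.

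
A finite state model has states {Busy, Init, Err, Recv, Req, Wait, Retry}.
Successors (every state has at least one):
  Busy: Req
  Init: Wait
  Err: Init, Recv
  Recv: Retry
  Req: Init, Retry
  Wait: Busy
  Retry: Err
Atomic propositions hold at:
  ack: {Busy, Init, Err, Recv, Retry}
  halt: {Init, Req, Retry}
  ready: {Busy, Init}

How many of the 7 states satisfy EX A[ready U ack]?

5

A[ready U ack]: least fixpoint, start Z0 = Sat(ack) = {Busy, Init, Err, Recv, Retry}, add states in Sat(ready) with every successor in Z. Already a fixed point.
Sat(A[ready U ack]) = {Busy, Init, Err, Recv, Retry}
Sat(EX A[ready U ack]) = {s : some successor in {Busy, Init, Err, Recv, Retry}} = {Err, Recv, Req, Wait, Retry}
|Sat(EX A[ready U ack])| = |{Err, Recv, Req, Wait, Retry}| = 5.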